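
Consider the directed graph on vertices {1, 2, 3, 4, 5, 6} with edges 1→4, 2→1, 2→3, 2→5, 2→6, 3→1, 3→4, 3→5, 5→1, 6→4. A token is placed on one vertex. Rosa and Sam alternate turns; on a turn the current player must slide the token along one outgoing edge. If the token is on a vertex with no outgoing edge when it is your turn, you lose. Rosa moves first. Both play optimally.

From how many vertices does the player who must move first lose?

2

Compute win/loss labels from the base case upward. A position with no move is L. Any other position is W if it can reach an L in one move, else L.
Every edge goes from a vertex to one that appears earlier in the order 4, 1, 6, 5, 3, 2, so processing vertices in that order labels each vertex after all of its successors.
4: no outgoing edge → L
1: reaches L-position 4 → W
6: reaches L-position 4 → W
5: only reaches 1(W), which is W → L
3: reaches L-position 5 → W
2: reaches L-position 5 → W
The L vertices are 4, 5; that is 2 in all.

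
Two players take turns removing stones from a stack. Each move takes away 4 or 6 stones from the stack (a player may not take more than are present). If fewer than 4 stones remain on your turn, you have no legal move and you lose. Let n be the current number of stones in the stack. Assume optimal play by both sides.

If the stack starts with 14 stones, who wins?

The first player wins.

Use the standard recursion: the mover loses at a terminal position; elsewhere, the mover wins exactly when some move hands the opponent an L position.
n=0: no move → L
n=1: no move → L
n=2: no move → L
n=3: no move → L
n=4: can move to 0, which is L ⇒ W
n=5: can move to 1, which is L ⇒ W
n=6: can move to 2, which is L ⇒ W
n=7: can move to 3, which is L ⇒ W
n=8: can move to 2, which is L ⇒ W
n=9: can move to 3, which is L ⇒ W
n=10: moves to 6(W), 4(W); every one is W ⇒ L
n=11: moves to 7(W), 5(W); every one is W ⇒ L
n=12: moves to 8(W), 6(W); every one is W ⇒ L
n=13: moves to 9(W), 7(W); every one is W ⇒ L
n=14: can move to 10, which is L ⇒ W
From 14 the player to move can remove 4, leaving 10, reaching an L position.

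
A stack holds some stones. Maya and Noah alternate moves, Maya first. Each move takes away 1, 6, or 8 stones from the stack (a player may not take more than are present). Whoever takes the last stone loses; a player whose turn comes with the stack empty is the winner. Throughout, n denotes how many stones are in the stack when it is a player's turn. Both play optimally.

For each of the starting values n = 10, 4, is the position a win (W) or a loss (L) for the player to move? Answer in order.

10: L, 4: W

Use the standard recursion: the mover wins at a terminal position; elsewhere, the mover wins exactly when some move hands the opponent an L position.
n=0: no move; the opponent has just taken the last stone and therefore loses → W
n=1: only reaches 0(W), which is W → L
n=2: reaches L-position 1 → W
n=3: only reaches 2(W), which is W → L
n=4: reaches L-position 3 → W
n=5: only reaches 4(W), which is W → L
n=6: reaches L-position 5 → W
n=7: reaches L-position 1 → W
n=8: only reaches 7(W), 2(W), 0(W), all W → L
n=9: reaches L-position 8 → W
n=10: only reaches 9(W), 4(W), 2(W), all W → L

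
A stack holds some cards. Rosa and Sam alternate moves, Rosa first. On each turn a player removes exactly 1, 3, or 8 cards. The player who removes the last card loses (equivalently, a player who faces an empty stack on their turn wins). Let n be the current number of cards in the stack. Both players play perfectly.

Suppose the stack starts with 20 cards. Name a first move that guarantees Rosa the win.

Remove 8, leaving 12.

Compute win/loss labels from the base case upward. A position with no move is W. Any other position is W if it can reach an L in one move, else L.
n=0: no move; the opponent has just taken the last card and therefore loses → W
n=1: only reaches 0(W), which is W → L
n=2: reaches L-position 1 → W
n=3: only reaches 2(W), 0(W), all W → L
n=4: reaches L-position 3 → W
n=5: only reaches 4(W), 2(W), all W → L
n=6: reaches L-position 5 → W
n=7: only reaches 6(W), 4(W), all W → L
n=8: reaches L-position 7 → W
n=9: reaches L-position 1 → W
n=10: reaches L-position 7 → W
n=11: reaches L-position 3 → W
n=12: only reaches 11(W), 9(W), 4(W), all W → L
n=13: reaches L-position 12 → W
n=14: only reaches 13(W), 11(W), 6(W), all W → L
n=15: reaches L-position 14 → W
n=16: only reaches 15(W), 13(W), 8(W), all W → L
n=17: reaches L-position 16 → W
n=18: only reaches 17(W), 15(W), 10(W), all W → L
n=19: reaches L-position 18 → W
n=20: reaches L-position 12 → W
From 20, the L positions reachable in one move are: 12.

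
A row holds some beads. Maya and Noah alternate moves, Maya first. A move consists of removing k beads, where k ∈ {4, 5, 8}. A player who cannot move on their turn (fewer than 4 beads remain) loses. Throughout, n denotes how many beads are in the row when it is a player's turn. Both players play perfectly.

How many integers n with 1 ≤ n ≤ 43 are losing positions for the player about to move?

Label each position W (a win for the player to move) or L (a loss). A position with no legal move is L; any other position is W exactly when some move reaches an L, and L when every move reaches a W.
n=0: no move → L
n=1: no move → L
n=2: no move → L
n=3: no move → L
n=4: W (go to 0, an L position)
n=5: W (go to 1, an L position)
n=6: W (go to 2, an L position)
n=7: W (go to 3, an L position)
n=8: W (go to 3, an L position)
n=9: W (go to 1, an L position)
n=10: W (go to 2, an L position)
n=11: W (go to 3, an L position)
n=12: L (options 8(W), 7(W), 4(W) are all W)
n=13: L (options 9(W), 8(W), 5(W) are all W)
n=14: L (options 10(W), 9(W), 6(W) are all W)
n=15: L (options 11(W), 10(W), 7(W) are all W)
n=16: W (go to 12, an L position)
n=17: W (go to 13, an L position)
n=18: W (go to 14, an L position)
n=19: W (go to 15, an L position)
n=20: W (go to 15, an L position)
n=21: W (go to 13, an L position)
n=22: W (go to 14, an L position)
n=23: W (go to 15, an L position)
n=24: L (options 20(W), 19(W), 16(W) are all W)
n=25: L (options 21(W), 20(W), 17(W) are all W)
n=26: L (options 22(W), 21(W), 18(W) are all W)
n=27: L (options 23(W), 22(W), 19(W) are all W)
n=28: W (go to 24, an L position)
n=29: W (go to 25, an L position)
n=30: W (go to 26, an L position)
n=31: W (go to 27, an L position)
n=32: W (go to 27, an L position)
n=33: W (go to 25, an L position)
n=34: W (go to 26, an L position)
n=35: W (go to 27, an L position)
n=36: L (options 32(W), 31(W), 28(W) are all W)
n=37: L (options 33(W), 32(W), 29(W) are all W)
n=38: L (options 34(W), 33(W), 30(W) are all W)
n=39: L (options 35(W), 34(W), 31(W) are all W)
n=40: W (go to 36, an L position)
n=41: W (go to 37, an L position)
n=42: W (go to 38, an L position)
n=43: W (go to 39, an L position)
L entries with 1 ≤ n ≤ 43 (n=0 is outside the asked range and is not counted): n = 1, 2, 3, 12, 13, 14, 15, 24, 25, 26, 27, 36, 37, 38, 39; that makes 15.

15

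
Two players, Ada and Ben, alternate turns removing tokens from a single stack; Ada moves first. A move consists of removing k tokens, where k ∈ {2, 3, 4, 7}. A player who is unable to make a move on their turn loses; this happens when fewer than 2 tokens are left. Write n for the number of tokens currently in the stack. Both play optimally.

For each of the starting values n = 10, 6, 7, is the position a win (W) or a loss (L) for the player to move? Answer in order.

Classify positions by backward induction: terminal positions (no move available) are L. From any other position, the mover wins iff some move reaches an L.
n=0: no move → L
n=1: no move → L
n=2: reaches L-position 0 → W
n=3: reaches L-position 1 → W
n=4: reaches L-position 1 → W
n=5: reaches L-position 1 → W
n=6: only reaches 4(W), 3(W), 2(W), all W → L
n=7: reaches L-position 0 → W
n=8: reaches L-position 6 → W
n=9: reaches L-position 6 → W
n=10: reaches L-position 6 → W

10: W, 6: L, 7: W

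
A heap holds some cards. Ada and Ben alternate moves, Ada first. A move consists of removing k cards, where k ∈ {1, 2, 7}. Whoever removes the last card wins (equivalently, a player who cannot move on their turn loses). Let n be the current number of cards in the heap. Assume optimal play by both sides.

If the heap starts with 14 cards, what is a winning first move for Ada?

Compute win/loss labels from the base case upward. A position with no move is L. Any other position is W if it can reach an L in one move, else L.
n=0: no move → L
n=1: →0(L), so W
n=2: →0(L), so W
n=3: →2(W), 1(W) — all W, so L
n=4: →3(L), so W
n=5: →3(L), so W
n=6: →5(W), 4(W) — all W, so L
n=7: →6(L), so W
n=8: →6(L), so W
n=9: →8(W), 7(W), 2(W) — all W, so L
n=10: →9(L), so W
n=11: →9(L), so W
n=12: →11(W), 10(W), 5(W) — all W, so L
n=13: →12(L), so W
n=14: →12(L), so W
From 14, the L positions reachable in one move are: 12.

Remove 2, leaving 12.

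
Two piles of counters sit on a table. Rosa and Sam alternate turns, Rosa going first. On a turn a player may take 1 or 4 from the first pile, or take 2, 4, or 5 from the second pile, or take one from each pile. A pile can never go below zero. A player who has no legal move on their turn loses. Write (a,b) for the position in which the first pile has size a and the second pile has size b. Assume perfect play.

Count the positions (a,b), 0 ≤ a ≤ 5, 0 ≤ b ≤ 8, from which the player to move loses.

17

Label each position W (a win for the player to move) or L (a loss). A position with no legal move is L; any other position is W exactly when some move reaches an L, and L when every move reaches a W.
Every move lowers a or b (never raises either), so fill the grid row by row in increasing a, and left to right within a row: each cell's successors are then already labelled.
      b=0  b=1  b=2  b=3  b=4  b=5  b=6  b=7  b=8
a=0:    L    L    W    W    W    W    W    L    L
a=1:    W    W    W    L    L    W    W    W    W
a=2:    L    L    W    W    W    W    W    L    L
a=3:    W    W    W    L    L    W    W    W    W
a=4:    W    W    L    W    W    W    W    W    W
a=5:    L    L    W    W    W    W    W    L    L
Cells with no legal move (terminal, hence L): (0,0), (0,1).
The remaining L cells, each justified by listing all of its moves:
(0,7): only reaches (0,5)(W), (0,3)(W), (0,2)(W), all W → L
(0,8): only reaches (0,6)(W), (0,4)(W), (0,3)(W), all W → L
(1,3): only reaches (0,3)(W), (1,1)(W), (0,2)(W), all W → L
(1,4): only reaches (0,4)(W), (1,2)(W), (1,0)(W), (0,3)(W), all W → L
(2,0): only reaches (1,0)(W), which is W → L
(2,1): only reaches (1,1)(W), (1,0)(W), all W → L
(2,7): only reaches (1,7)(W), (2,5)(W), (2,3)(W), (2,2)(W), (1,6)(W), all W → L
(2,8): only reaches (1,8)(W), (2,6)(W), (2,4)(W), (2,3)(W), (1,7)(W), all W → L
(3,3): only reaches (2,3)(W), (3,1)(W), (2,2)(W), all W → L
(3,4): only reaches (2,4)(W), (3,2)(W), (3,0)(W), (2,3)(W), all W → L
(4,2): only reaches (3,2)(W), (0,2)(W), (4,0)(W), (3,1)(W), all W → L
(5,0): only reaches (4,0)(W), (1,0)(W), all W → L
(5,1): only reaches (4,1)(W), (1,1)(W), (4,0)(W), all W → L
(5,7): only reaches (4,7)(W), (1,7)(W), (5,5)(W), (5,3)(W), (5,2)(W), (4,6)(W), all W → L
(5,8): only reaches (4,8)(W), (1,8)(W), (5,6)(W), (5,4)(W), (5,3)(W), (4,7)(W), all W → L
Every other cell has at least one move into one of the L cells above, so it is W.
L cells per row: a=0: 4, a=1: 2, a=2: 4, a=3: 2, a=4: 1, a=5: 4; total 17.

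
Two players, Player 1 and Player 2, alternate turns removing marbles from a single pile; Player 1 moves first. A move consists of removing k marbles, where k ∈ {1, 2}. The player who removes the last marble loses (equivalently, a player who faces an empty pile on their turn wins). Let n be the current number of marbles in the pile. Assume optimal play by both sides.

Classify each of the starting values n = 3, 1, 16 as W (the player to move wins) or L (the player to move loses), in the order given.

Build the W/L table. Terminal = W. A non-terminal position is W if it has a move to some L; otherwise it is L.
n=0: no move; the opponent has just taken the last marble and therefore loses → W
n=1: L (sole option 0(W) is W)
n=2: W (go to 1, an L position)
n=3: W (go to 1, an L position)
n=4: L (options 3(W), 2(W) are all W)
n=5: W (go to 4, an L position)
n=6: W (go to 4, an L position)
n=7: L (options 6(W), 5(W) are all W)
n=8: W (go to 7, an L position)
n=9: W (go to 7, an L position)
n=10: L (options 9(W), 8(W) are all W)
n=11: W (go to 10, an L position)
n=12: W (go to 10, an L position)
n=13: L (options 12(W), 11(W) are all W)
n=14: W (go to 13, an L position)
n=15: W (go to 13, an L position)
n=16: L (options 15(W), 14(W) are all W)

3: W, 1: L, 16: L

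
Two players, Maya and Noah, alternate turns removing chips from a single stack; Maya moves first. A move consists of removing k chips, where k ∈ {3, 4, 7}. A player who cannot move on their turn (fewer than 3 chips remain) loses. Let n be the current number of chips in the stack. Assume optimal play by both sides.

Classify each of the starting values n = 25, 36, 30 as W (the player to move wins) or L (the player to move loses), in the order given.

25: W, 36: W, 30: L

Work bottom-up. With no move the player to move loses. Otherwise the position is W if at least one move leads to an L position for the opponent, and L if every move leads to a W.
n=0: no move → L
n=1: no move → L
n=2: no move → L
n=3: →0(L), so W
n=4: →1(L), so W
n=5: →2(L), so W
n=6: →2(L), so W
n=7: →0(L), so W
n=8: →1(L), so W
n=9: →2(L), so W
n=10: →7(W), 6(W), 3(W) — all W, so L
n=11: →8(W), 7(W), 4(W) — all W, so L
n=12: →9(W), 8(W), 5(W) — all W, so L
n=13: →10(L), so W
n=14: →11(L), so W
n=15: →12(L), so W
n=16: →12(L), so W
n=17: →10(L), so W
n=18: →11(L), so W
n=19: →12(L), so W
n=20: →17(W), 16(W), 13(W) — all W, so L
n=21: →18(W), 17(W), 14(W) — all W, so L
n=22: →19(W), 18(W), 15(W) — all W, so L
n=23: →20(L), so W
n=24: →21(L), so W
n=25: →22(L), so W
n=26: →22(L), so W
n=27: →20(L), so W
n=28: →21(L), so W
n=29: →22(L), so W
n=30: →27(W), 26(W), 23(W) — all W, so L
n=31: →28(W), 27(W), 24(W) — all W, so L
n=32: →29(W), 28(W), 25(W) — all W, so L
n=33: →30(L), so W
n=34: →31(L), so W
n=35: →32(L), so W
n=36: →32(L), so W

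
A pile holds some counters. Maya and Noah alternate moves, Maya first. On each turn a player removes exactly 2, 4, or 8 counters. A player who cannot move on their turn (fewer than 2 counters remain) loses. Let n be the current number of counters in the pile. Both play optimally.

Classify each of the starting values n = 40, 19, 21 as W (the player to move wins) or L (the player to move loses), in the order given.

Use the standard recursion: the mover loses at a terminal position; elsewhere, the mover wins exactly when some move hands the opponent an L position.
n=0: no move → L
n=1: no move → L
n=2: can move to 0, which is L ⇒ W
n=3: can move to 1, which is L ⇒ W
n=4: can move to 0, which is L ⇒ W
n=5: can move to 1, which is L ⇒ W
n=6: moves to 4(W), 2(W); every one is W ⇒ L
n=7: moves to 5(W), 3(W); every one is W ⇒ L
n=8: can move to 6, which is L ⇒ W
n=9: can move to 7, which is L ⇒ W
n=10: can move to 6, which is L ⇒ W
n=11: can move to 7, which is L ⇒ W
n=12: moves to 10(W), 8(W), 4(W); every one is W ⇒ L
n=13: moves to 11(W), 9(W), 5(W); every one is W ⇒ L
n=14: can move to 12, which is L ⇒ W
n=15: can move to 13, which is L ⇒ W
n=16: can move to 12, which is L ⇒ W
n=17: can move to 13, which is L ⇒ W
n=18: moves to 16(W), 14(W), 10(W); every one is W ⇒ L
n=19: moves to 17(W), 15(W), 11(W); every one is W ⇒ L
n=20: can move to 18, which is L ⇒ W
n=21: can move to 19, which is L ⇒ W
n=22: can move to 18, which is L ⇒ W
n=23: can move to 19, which is L ⇒ W
n=24: moves to 22(W), 20(W), 16(W); every one is W ⇒ L
n=25: moves to 23(W), 21(W), 17(W); every one is W ⇒ L
n=26: can move to 24, which is L ⇒ W
n=27: can move to 25, which is L ⇒ W
n=28: can move to 24, which is L ⇒ W
n=29: can move to 25, which is L ⇒ W
n=30: moves to 28(W), 26(W), 22(W); every one is W ⇒ L
n=31: moves to 29(W), 27(W), 23(W); every one is W ⇒ L
n=32: can move to 30, which is L ⇒ W
n=33: can move to 31, which is L ⇒ W
n=34: can move to 30, which is L ⇒ W
n=35: can move to 31, which is L ⇒ W
n=36: moves to 34(W), 32(W), 28(W); every one is W ⇒ L
n=37: moves to 35(W), 33(W), 29(W); every one is W ⇒ L
n=38: can move to 36, which is L ⇒ W
n=39: can move to 37, which is L ⇒ W
n=40: can move to 36, which is L ⇒ W

40: W, 19: L, 21: W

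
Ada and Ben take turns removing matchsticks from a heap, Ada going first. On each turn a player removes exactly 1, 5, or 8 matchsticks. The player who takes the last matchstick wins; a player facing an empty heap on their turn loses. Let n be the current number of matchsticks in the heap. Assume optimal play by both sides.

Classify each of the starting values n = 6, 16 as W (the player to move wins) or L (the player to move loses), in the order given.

6: L, 16: W

Build the W/L table. Terminal = L. A non-terminal position is W if it has a move to some L; otherwise it is L.
n=0: no move → L
n=1: reaches L-position 0 → W
n=2: only reaches 1(W), which is W → L
n=3: reaches L-position 2 → W
n=4: only reaches 3(W), which is W → L
n=5: reaches L-position 4 → W
n=6: only reaches 5(W), 1(W), all W → L
n=7: reaches L-position 6 → W
n=8: reaches L-position 0 → W
n=9: reaches L-position 4 → W
n=10: reaches L-position 2 → W
n=11: reaches L-position 6 → W
n=12: reaches L-position 4 → W
n=13: only reaches 12(W), 8(W), 5(W), all W → L
n=14: reaches L-position 13 → W
n=15: only reaches 14(W), 10(W), 7(W), all W → L
n=16: reaches L-position 15 → W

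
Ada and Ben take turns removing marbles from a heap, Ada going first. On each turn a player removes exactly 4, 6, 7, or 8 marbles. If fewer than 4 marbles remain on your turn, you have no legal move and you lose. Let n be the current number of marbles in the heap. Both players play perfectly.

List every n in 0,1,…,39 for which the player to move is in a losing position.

Use the standard recursion: the mover loses at a terminal position; elsewhere, the mover wins exactly when some move hands the opponent an L position.
n=0: no move → L
n=1: no move → L
n=2: no move → L
n=3: no move → L
n=4: W (go to 0, an L position)
n=5: W (go to 1, an L position)
n=6: W (go to 2, an L position)
n=7: W (go to 3, an L position)
n=8: W (go to 2, an L position)
n=9: W (go to 3, an L position)
n=10: W (go to 3, an L position)
n=11: W (go to 3, an L position)
n=12: L (options 8(W), 6(W), 5(W), 4(W) are all W)
n=13: L (options 9(W), 7(W), 6(W), 5(W) are all W)
n=14: L (options 10(W), 8(W), 7(W), 6(W) are all W)
n=15: L (options 11(W), 9(W), 8(W), 7(W) are all W)
n=16: W (go to 12, an L position)
n=17: W (go to 13, an L position)
n=18: W (go to 14, an L position)
n=19: W (go to 15, an L position)
n=20: W (go to 14, an L position)
n=21: W (go to 15, an L position)
n=22: W (go to 15, an L position)
n=23: W (go to 15, an L position)
n=24: L (options 20(W), 18(W), 17(W), 16(W) are all W)
n=25: L (options 21(W), 19(W), 18(W), 17(W) are all W)
n=26: L (options 22(W), 20(W), 19(W), 18(W) are all W)
n=27: L (options 23(W), 21(W), 20(W), 19(W) are all W)
n=28: W (go to 24, an L position)
n=29: W (go to 25, an L position)
n=30: W (go to 26, an L position)
n=31: W (go to 27, an L position)
n=32: W (go to 26, an L position)
n=33: W (go to 27, an L position)
n=34: W (go to 27, an L position)
n=35: W (go to 27, an L position)
n=36: L (options 32(W), 30(W), 29(W), 28(W) are all W)
n=37: L (options 33(W), 31(W), 30(W), 29(W) are all W)
n=38: L (options 34(W), 32(W), 31(W), 30(W) are all W)
n=39: L (options 35(W), 33(W), 32(W), 31(W) are all W)
The losing starting values of n are exactly the entries labelled L in this table (16 of them).

0, 1, 2, 3, 12, 13, 14, 15, 24, 25, 26, 27, 36, 37, 38, 39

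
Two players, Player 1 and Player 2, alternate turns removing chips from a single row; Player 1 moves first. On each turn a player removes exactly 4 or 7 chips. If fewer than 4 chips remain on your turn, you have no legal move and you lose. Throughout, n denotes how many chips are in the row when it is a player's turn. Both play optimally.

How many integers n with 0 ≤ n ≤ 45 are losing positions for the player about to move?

18

Positions with no move are L. A position that does have a move is losing for the player to move precisely when every available move leads to a winning position for the opponent. Fill in the labels:
n=0: no move → L
n=1: no move → L
n=2: no move → L
n=3: no move → L
n=4: W (go to 0, an L position)
n=5: W (go to 1, an L position)
n=6: W (go to 2, an L position)
n=7: W (go to 3, an L position)
n=8: W (go to 1, an L position)
n=9: W (go to 2, an L position)
n=10: W (go to 3, an L position)
n=11: L (options 7(W), 4(W) are all W)
n=12: L (options 8(W), 5(W) are all W)
n=13: L (options 9(W), 6(W) are all W)
n=14: L (options 10(W), 7(W) are all W)
n=15: W (go to 11, an L position)
n=16: W (go to 12, an L position)
n=17: W (go to 13, an L position)
n=18: W (go to 14, an L position)
n=19: W (go to 12, an L position)
n=20: W (go to 13, an L position)
n=21: W (go to 14, an L position)
n=22: L (options 18(W), 15(W) are all W)
n=23: L (options 19(W), 16(W) are all W)
n=24: L (options 20(W), 17(W) are all W)
n=25: L (options 21(W), 18(W) are all W)
n=26: W (go to 22, an L position)
n=27: W (go to 23, an L position)
n=28: W (go to 24, an L position)
n=29: W (go to 25, an L position)
n=30: W (go to 23, an L position)
n=31: W (go to 24, an L position)
n=32: W (go to 25, an L position)
n=33: L (options 29(W), 26(W) are all W)
n=34: L (options 30(W), 27(W) are all W)
n=35: L (options 31(W), 28(W) are all W)
n=36: L (options 32(W), 29(W) are all W)
n=37: W (go to 33, an L position)
n=38: W (go to 34, an L position)
n=39: W (go to 35, an L position)
n=40: W (go to 36, an L position)
n=41: W (go to 34, an L position)
n=42: W (go to 35, an L position)
n=43: W (go to 36, an L position)
n=44: L (options 40(W), 37(W) are all W)
n=45: L (options 41(W), 38(W) are all W)
L entries with 0 ≤ n ≤ 45: n = 0, 1, 2, 3, 11, 12, 13, 14, 22, 23, 24, 25, 33, 34, 35, 36, 44, 45; that makes 18.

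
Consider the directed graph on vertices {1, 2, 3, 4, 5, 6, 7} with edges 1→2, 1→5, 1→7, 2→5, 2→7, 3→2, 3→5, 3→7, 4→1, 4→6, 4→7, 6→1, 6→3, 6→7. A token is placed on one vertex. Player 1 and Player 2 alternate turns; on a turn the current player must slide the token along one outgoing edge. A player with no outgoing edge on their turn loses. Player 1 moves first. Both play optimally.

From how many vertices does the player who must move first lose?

Work bottom-up. With no move the player to move loses. Otherwise the position is W if at least one move leads to an L position for the opponent, and L if every move leads to a W.
Every edge goes from a vertex to one that appears earlier in the order 5, 7, 2, 3, 1, 6, 4, so processing vertices in that order labels each vertex after all of its successors.
5: no outgoing edge → L
7: no outgoing edge → L
2: →7(L), so W
3: →7(L), so W
1: →7(L), so W
6: →7(L), so W
4: →7(L), so W
The L vertices are 5, 7; that is 2 in all.

2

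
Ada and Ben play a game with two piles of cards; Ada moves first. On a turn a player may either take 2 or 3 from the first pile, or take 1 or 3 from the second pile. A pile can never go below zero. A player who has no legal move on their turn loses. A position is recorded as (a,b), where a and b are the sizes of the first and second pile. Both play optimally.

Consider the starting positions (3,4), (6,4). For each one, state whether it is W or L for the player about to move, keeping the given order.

Work bottom-up. With no move the player to move loses. Otherwise the position is W if at least one move leads to an L position for the opponent, and L if every move leads to a W.
No move ever increases a pile, so every position that can arise here has a ≤ 6 and b ≤ 4; it is enough to label the cells with 0 ≤ a ≤ 6 and 0 ≤ b ≤ 4.
Every move lowers a or b (never raises either), so fill the grid row by row in increasing a, and left to right within a row: each cell's successors are then already labelled.
      b=0  b=1  b=2  b=3  b=4
a=0:    L    W    L    W    L
a=1:    L    W    L    W    L
a=2:    W    L    W    L    W
a=3:    W    L    W    L    W
a=4:    W    W    W    W    W
a=5:    L    W    L    W    L
a=6:    L    W    L    W    L
Cells with no legal move (terminal, hence L): (0,0), (1,0).
The remaining L cells, each justified by listing all of its moves:
(0,2): the only move is to (0,1)(W), a W ⇒ L
(0,4): moves to (0,3)(W), (0,1)(W); every one is W ⇒ L
(1,2): the only move is to (1,1)(W), a W ⇒ L
(1,4): moves to (1,3)(W), (1,1)(W); every one is W ⇒ L
(2,1): moves to (0,1)(W), (2,0)(W); every one is W ⇒ L
(2,3): moves to (0,3)(W), (2,2)(W), (2,0)(W); every one is W ⇒ L
(3,1): moves to (1,1)(W), (0,1)(W), (3,0)(W); every one is W ⇒ L
(3,3): moves to (1,3)(W), (0,3)(W), (3,2)(W), (3,0)(W); every one is W ⇒ L
(5,0): moves to (3,0)(W), (2,0)(W); every one is W ⇒ L
(5,2): moves to (3,2)(W), (2,2)(W), (5,1)(W); every one is W ⇒ L
(5,4): moves to (3,4)(W), (2,4)(W), (5,3)(W), (5,1)(W); every one is W ⇒ L
(6,0): moves to (4,0)(W), (3,0)(W); every one is W ⇒ L
(6,2): moves to (4,2)(W), (3,2)(W), (6,1)(W); every one is W ⇒ L
(6,4): moves to (4,4)(W), (3,4)(W), (6,3)(W), (6,1)(W); every one is W ⇒ L
Every other cell has at least one move into one of the L cells above, so it is W.
(3,4): the move to (1,4) reaches an L cell, so W
(6,4): one of the L cells justified above, so L

(3,4): W, (6,4): L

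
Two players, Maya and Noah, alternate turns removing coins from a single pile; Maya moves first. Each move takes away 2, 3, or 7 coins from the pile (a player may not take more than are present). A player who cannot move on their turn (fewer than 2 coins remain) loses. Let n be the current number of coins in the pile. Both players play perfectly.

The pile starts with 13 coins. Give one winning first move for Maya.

Use the standard recursion: the mover loses at a terminal position; elsewhere, the mover wins exactly when some move hands the opponent an L position.
n=0: no move → L
n=1: no move → L
n=2: →0(L), so W
n=3: →1(L), so W
n=4: →1(L), so W
n=5: →3(W), 2(W) — all W, so L
n=6: →4(W), 3(W) — all W, so L
n=7: →5(L), so W
n=8: →6(L), so W
n=9: →6(L), so W
n=10: →8(W), 7(W), 3(W) — all W, so L
n=11: →9(W), 8(W), 4(W) — all W, so L
n=12: →10(L), so W
n=13: →11(L), so W
From 13, the L positions reachable in one move are: 11, 10, 6. Any move reaching one of these is winning.

Remove 2, leaving 11.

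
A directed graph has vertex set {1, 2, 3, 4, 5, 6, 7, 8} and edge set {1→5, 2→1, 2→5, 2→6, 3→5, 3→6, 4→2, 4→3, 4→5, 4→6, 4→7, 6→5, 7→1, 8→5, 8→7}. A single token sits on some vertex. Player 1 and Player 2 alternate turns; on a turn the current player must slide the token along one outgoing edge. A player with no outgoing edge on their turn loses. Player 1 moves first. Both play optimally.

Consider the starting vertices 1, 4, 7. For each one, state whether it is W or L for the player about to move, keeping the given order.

Work bottom-up. With no move the player to move loses. Otherwise the position is W if at least one move leads to an L position for the opponent, and L if every move leads to a W.
Every edge goes from a vertex to one that appears earlier in the order 5, 6, 1, 2, 3, 7, 8, 4, so processing vertices in that order labels each vertex after all of its successors.
5: no outgoing edge → L
6: reaches L-position 5 → W
1: reaches L-position 5 → W
2: reaches L-position 5 → W
3: reaches L-position 5 → W
7: only reaches 1(W), which is W → L
8: reaches L-position 7 → W
4: reaches L-position 7 → W

1: W, 4: W, 7: L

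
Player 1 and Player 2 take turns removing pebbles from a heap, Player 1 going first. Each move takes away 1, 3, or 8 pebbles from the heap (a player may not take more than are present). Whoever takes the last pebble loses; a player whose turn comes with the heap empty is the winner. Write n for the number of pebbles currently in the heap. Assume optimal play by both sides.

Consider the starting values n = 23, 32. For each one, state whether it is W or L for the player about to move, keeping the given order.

Positions with no move are W. A position that does have a move is losing for the player to move precisely when every available move leads to a winning position for the opponent. Fill in the labels:
n=0: no move; the opponent has just taken the last pebble and therefore loses → W
n=1: L (sole option 0(W) is W)
n=2: W (go to 1, an L position)
n=3: L (options 2(W), 0(W) are all W)
n=4: W (go to 3, an L position)
n=5: L (options 4(W), 2(W) are all W)
n=6: W (go to 5, an L position)
n=7: L (options 6(W), 4(W) are all W)
n=8: W (go to 7, an L position)
n=9: W (go to 1, an L position)
n=10: W (go to 7, an L position)
n=11: W (go to 3, an L position)
n=12: L (options 11(W), 9(W), 4(W) are all W)
n=13: W (go to 12, an L position)
n=14: L (options 13(W), 11(W), 6(W) are all W)
n=15: W (go to 14, an L position)
n=16: L (options 15(W), 13(W), 8(W) are all W)
n=17: W (go to 16, an L position)
n=18: L (options 17(W), 15(W), 10(W) are all W)
n=19: W (go to 18, an L position)
n=20: W (go to 12, an L position)
n=21: W (go to 18, an L position)
n=22: W (go to 14, an L position)
n=23: L (options 22(W), 20(W), 15(W) are all W)
n=24: W (go to 23, an L position)
n=25: L (options 24(W), 22(W), 17(W) are all W)
n=26: W (go to 25, an L position)
n=27: L (options 26(W), 24(W), 19(W) are all W)
n=28: W (go to 27, an L position)
n=29: L (options 28(W), 26(W), 21(W) are all W)
n=30: W (go to 29, an L position)
n=31: W (go to 23, an L position)
n=32: W (go to 29, an L position)

23: L, 32: W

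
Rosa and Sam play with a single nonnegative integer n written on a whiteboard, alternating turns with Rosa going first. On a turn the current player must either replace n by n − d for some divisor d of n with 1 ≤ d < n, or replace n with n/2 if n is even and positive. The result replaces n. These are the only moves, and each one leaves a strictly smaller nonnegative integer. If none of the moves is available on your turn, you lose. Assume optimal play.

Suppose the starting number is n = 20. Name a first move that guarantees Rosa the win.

Move to 15.

Use the standard recursion: the mover loses at a terminal position; elsewhere, the mover wins exactly when some move hands the opponent an L position.
n=0: no move → L
n=1: no move → L
n=2: →1(L), so W
n=3: →2(W) only, which is W, so L
n=4: →3(L), so W
n=5: →4(W) only, which is W, so L
n=6: →3(L), so W
n=7: →6(W) only, which is W, so L
n=8: →7(L), so W
n=9: →6(W), 8(W) — all W, so L
n=10: →5(L), so W
n=11: →10(W) only, which is W, so L
n=12: →9(L), so W
n=13: →12(W) only, which is W, so L
n=14: →7(L), so W
n=15: →10(W), 12(W), 14(W) — all W, so L
n=16: →15(L), so W
n=17: →16(W) only, which is W, so L
n=18: →9(L), so W
n=19: →18(W) only, which is W, so L
n=20: →15(L), so W
From 20, the L positions reachable in one move are: 15, 19. Any move reaching one of these is winning.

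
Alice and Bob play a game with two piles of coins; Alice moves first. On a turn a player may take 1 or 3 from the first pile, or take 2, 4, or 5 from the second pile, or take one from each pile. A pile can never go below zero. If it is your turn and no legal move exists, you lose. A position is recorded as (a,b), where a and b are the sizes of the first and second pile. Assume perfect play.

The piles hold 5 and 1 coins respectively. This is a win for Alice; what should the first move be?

Move to (4,1).

Compute win/loss labels from the base case upward. A position with no move is L. Any other position is W if it can reach an L in one move, else L.
No move ever increases a pile, so every position that can arise here has a ≤ 5 and b ≤ 1; it is enough to label the cells with 0 ≤ a ≤ 5 and 0 ≤ b ≤ 1.
Every move lowers a or b (never raises either), so fill the grid row by row in increasing a, and left to right within a row: each cell's successors are then already labelled.
      b=0  b=1
a=0:    L    L
a=1:    W    W
a=2:    L    L
a=3:    W    W
a=4:    L    L
a=5:    W    W
Cells with no legal move (terminal, hence L): (0,0), (0,1).
The remaining L cells, each justified by listing all of its moves:
(2,0): →(1,0)(W) only, which is W, so L
(2,1): →(1,1)(W), (1,0)(W) — all W, so L
(4,0): →(3,0)(W), (1,0)(W) — all W, so L
(4,1): →(3,1)(W), (1,1)(W), (3,0)(W) — all W, so L
Every other cell has at least one move into one of the L cells above, so it is W.
From (5,1), the L positions reachable in one move are: (4,1), (2,1), (4,0). Any move reaching one of these is winning.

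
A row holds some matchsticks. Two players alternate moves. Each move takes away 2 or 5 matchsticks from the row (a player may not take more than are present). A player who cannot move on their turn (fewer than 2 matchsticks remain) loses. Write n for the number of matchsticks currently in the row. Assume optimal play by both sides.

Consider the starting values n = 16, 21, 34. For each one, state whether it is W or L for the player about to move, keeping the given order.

Compute win/loss labels from the base case upward. A position with no move is L. Any other position is W if it can reach an L in one move, else L.
n=0: no move → L
n=1: no move → L
n=2: W (go to 0, an L position)
n=3: W (go to 1, an L position)
n=4: L (sole option 2(W) is W)
n=5: W (go to 0, an L position)
n=6: W (go to 4, an L position)
n=7: L (options 5(W), 2(W) are all W)
n=8: L (options 6(W), 3(W) are all W)
n=9: W (go to 7, an L position)
n=10: W (go to 8, an L position)
n=11: L (options 9(W), 6(W) are all W)
n=12: W (go to 7, an L position)
n=13: W (go to 11, an L position)
n=14: L (options 12(W), 9(W) are all W)
n=15: L (options 13(W), 10(W) are all W)
n=16: W (go to 14, an L position)
n=17: W (go to 15, an L position)
n=18: L (options 16(W), 13(W) are all W)
n=19: W (go to 14, an L position)
n=20: W (go to 18, an L position)
n=21: L (options 19(W), 16(W) are all W)
n=22: L (options 20(W), 17(W) are all W)
n=23: W (go to 21, an L position)
n=24: W (go to 22, an L position)
n=25: L (options 23(W), 20(W) are all W)
n=26: W (go to 21, an L position)
n=27: W (go to 25, an L position)
n=28: L (options 26(W), 23(W) are all W)
n=29: L (options 27(W), 24(W) are all W)
n=30: W (go to 28, an L position)
n=31: W (go to 29, an L position)
n=32: L (options 30(W), 27(W) are all W)
n=33: W (go to 28, an L position)
n=34: W (go to 32, an L position)

16: W, 21: L, 34: W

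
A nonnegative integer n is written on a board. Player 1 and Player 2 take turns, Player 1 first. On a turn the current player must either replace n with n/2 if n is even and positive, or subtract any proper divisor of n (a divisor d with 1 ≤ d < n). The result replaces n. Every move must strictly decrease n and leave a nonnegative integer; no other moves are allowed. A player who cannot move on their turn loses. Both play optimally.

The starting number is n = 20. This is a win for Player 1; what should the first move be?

Classify positions by backward induction: terminal positions (no move available) are L. From any other position, the mover wins iff some move reaches an L.
n=0: no move → L
n=1: no move → L
n=2: →1(L), so W
n=3: →2(W) only, which is W, so L
n=4: →3(L), so W
n=5: →4(W) only, which is W, so L
n=6: →3(L), so W
n=7: →6(W) only, which is W, so L
n=8: →7(L), so W
n=9: →6(W), 8(W) — all W, so L
n=10: →5(L), so W
n=11: →10(W) only, which is W, so L
n=12: →9(L), so W
n=13: →12(W) only, which is W, so L
n=14: →7(L), so W
n=15: →10(W), 12(W), 14(W) — all W, so L
n=16: →15(L), so W
n=17: →16(W) only, which is W, so L
n=18: →9(L), so W
n=19: →18(W) only, which is W, so L
n=20: →15(L), so W
From 20, the L positions reachable in one move are: 15, 19. Any move reaching one of these is winning.

Move to 15.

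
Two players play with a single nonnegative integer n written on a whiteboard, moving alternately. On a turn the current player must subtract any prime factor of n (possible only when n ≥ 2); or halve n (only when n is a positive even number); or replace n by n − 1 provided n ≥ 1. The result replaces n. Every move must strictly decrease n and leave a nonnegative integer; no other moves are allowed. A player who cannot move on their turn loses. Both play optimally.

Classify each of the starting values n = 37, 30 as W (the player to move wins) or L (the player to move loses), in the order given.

Use the standard recursion: the mover loses at a terminal position; elsewhere, the mover wins exactly when some move hands the opponent an L position.
n=0: no move → L
n=1: →0(L), so W
n=2: →0(L), so W
n=3: →0(L), so W
n=4: →2(W), 3(W) — all W, so L
n=5: →0(L), so W
n=6: →4(L), so W
n=7: →0(L), so W
n=8: →4(L), so W
n=9: →6(W), 8(W) — all W, so L
n=10: →9(L), so W
n=11: →0(L), so W
n=12: →9(L), so W
n=13: →0(L), so W
n=14: →7(W), 12(W), 13(W) — all W, so L
n=15: →14(L), so W
n=16: →14(L), so W
n=17: →0(L), so W
n=18: →9(L), so W
n=19: →0(L), so W
n=20: →10(W), 15(W), 18(W), 19(W) — all W, so L
n=21: →14(L), so W
n=22: →20(L), so W
n=23: →0(L), so W
n=24: →12(W), 21(W), 22(W), 23(W) — all W, so L
n=25: →20(L), so W
n=26: →24(L), so W
n=27: →24(L), so W
n=28: →14(L), so W
n=29: →0(L), so W
n=30: →15(W), 25(W), 27(W), 28(W), 29(W) — all W, so L
n=31: →0(L), so W
n=32: →30(L), so W
n=33: →30(L), so W
n=34: →17(W), 32(W), 33(W) — all W, so L
n=35: →30(L), so W
n=36: →34(L), so W
n=37: →0(L), so W

37: W, 30: L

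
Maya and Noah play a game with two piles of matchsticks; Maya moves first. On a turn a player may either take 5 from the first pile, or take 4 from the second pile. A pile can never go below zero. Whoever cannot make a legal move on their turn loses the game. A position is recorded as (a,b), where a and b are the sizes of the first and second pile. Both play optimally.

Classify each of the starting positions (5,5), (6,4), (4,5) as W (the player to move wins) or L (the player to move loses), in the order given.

(5,5): L, (6,4): L, (4,5): W

Build the W/L table. Terminal = L. A non-terminal position is W if it has a move to some L; otherwise it is L.
No move ever increases a pile, so every position that can arise here has a ≤ 6 and b ≤ 5; it is enough to label the cells with 0 ≤ a ≤ 6 and 0 ≤ b ≤ 5.
Every move lowers a or b (never raises either), so fill the grid row by row in increasing a, and left to right within a row: each cell's successors are then already labelled.
      b=0  b=1  b=2  b=3  b=4  b=5
a=0:    L    L    L    L    W    W
a=1:    L    L    L    L    W    W
a=2:    L    L    L    L    W    W
a=3:    L    L    L    L    W    W
a=4:    L    L    L    L    W    W
a=5:    W    W    W    W    L    L
a=6:    W    W    W    W    L    L
Cells with no legal move (terminal, hence L): (0,0), (0,1), (0,2), (0,3), (1,0), (1,1), (1,2), (1,3), (2,0), (2,1), (2,2), (2,3), (3,0), (3,1), (3,2), (3,3), (4,0), (4,1), (4,2), (4,3).
The remaining L cells, each justified by listing all of its moves:
(5,4): →(0,4)(W), (5,0)(W) — all W, so L
(5,5): →(0,5)(W), (5,1)(W) — all W, so L
(6,4): →(1,4)(W), (6,0)(W) — all W, so L
(6,5): →(1,5)(W), (6,1)(W) — all W, so L
Every other cell has at least one move into one of the L cells above, so it is W.
(5,5): one of the L cells justified above, so L
(6,4): one of the L cells justified above, so L
(4,5): the move to (4,1) reaches an L cell, so W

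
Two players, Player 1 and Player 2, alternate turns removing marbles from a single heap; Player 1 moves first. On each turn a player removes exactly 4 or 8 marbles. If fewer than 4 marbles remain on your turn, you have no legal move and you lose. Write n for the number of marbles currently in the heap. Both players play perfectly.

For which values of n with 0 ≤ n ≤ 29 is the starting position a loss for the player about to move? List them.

Positions with no move are L. A position that does have a move is losing for the player to move precisely when every available move leads to a winning position for the opponent. Fill in the labels:
n=0: no move → L
n=1: no move → L
n=2: no move → L
n=3: no move → L
n=4: can move to 0, which is L ⇒ W
n=5: can move to 1, which is L ⇒ W
n=6: can move to 2, which is L ⇒ W
n=7: can move to 3, which is L ⇒ W
n=8: can move to 0, which is L ⇒ W
n=9: can move to 1, which is L ⇒ W
n=10: can move to 2, which is L ⇒ W
n=11: can move to 3, which is L ⇒ W
n=12: moves to 8(W), 4(W); every one is W ⇒ L
n=13: moves to 9(W), 5(W); every one is W ⇒ L
n=14: moves to 10(W), 6(W); every one is W ⇒ L
n=15: moves to 11(W), 7(W); every one is W ⇒ L
n=16: can move to 12, which is L ⇒ W
n=17: can move to 13, which is L ⇒ W
n=18: can move to 14, which is L ⇒ W
n=19: can move to 15, which is L ⇒ W
n=20: can move to 12, which is L ⇒ W
n=21: can move to 13, which is L ⇒ W
n=22: can move to 14, which is L ⇒ W
n=23: can move to 15, which is L ⇒ W
n=24: moves to 20(W), 16(W); every one is W ⇒ L
n=25: moves to 21(W), 17(W); every one is W ⇒ L
n=26: moves to 22(W), 18(W); every one is W ⇒ L
n=27: moves to 23(W), 19(W); every one is W ⇒ L
n=28: can move to 24, which is L ⇒ W
n=29: can move to 25, which is L ⇒ W
The losing starting values of n are exactly the entries labelled L in this table (12 of them).

0, 1, 2, 3, 12, 13, 14, 15, 24, 25, 26, 27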